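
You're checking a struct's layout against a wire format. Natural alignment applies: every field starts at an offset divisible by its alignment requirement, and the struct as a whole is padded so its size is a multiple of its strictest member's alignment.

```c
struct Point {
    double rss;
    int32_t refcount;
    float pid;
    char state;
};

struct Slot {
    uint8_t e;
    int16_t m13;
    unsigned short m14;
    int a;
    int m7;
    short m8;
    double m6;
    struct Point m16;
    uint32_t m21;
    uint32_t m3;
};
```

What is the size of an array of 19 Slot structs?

Point: rss at 0 (size 8, align 8) → ends 8; refcount at 8 (size 4, align 4) → ends 12; pid at 12 (size 4, align 4) → ends 16; state at 16 (size 1, align 1) → ends 17; tail pad 7 to reach multiple of 8; total 24 bytes, alignment 8
e at 0 (size 1, align 1) → ends 1
pad 1 to align 2 for m13
m13 at 2 (size 2, align 2) → ends 4
m14 at 4 (size 2, align 2) → ends 6
pad 2 to align 4 for a
a at 8 (size 4, align 4) → ends 12
m7 at 12 (size 4, align 4) → ends 16
m8 at 16 (size 2, align 2) → ends 18
pad 6 to align 8 for m6
m6 at 24 (size 8, align 8) → ends 32
m16 at 32 (size 24, align 8) → ends 56
m21 at 56 (size 4, align 4) → ends 60
m3 at 60 (size 4, align 4) → ends 64
total 64 bytes, alignment 8
array of 19: 19 × 64 = 1216

1216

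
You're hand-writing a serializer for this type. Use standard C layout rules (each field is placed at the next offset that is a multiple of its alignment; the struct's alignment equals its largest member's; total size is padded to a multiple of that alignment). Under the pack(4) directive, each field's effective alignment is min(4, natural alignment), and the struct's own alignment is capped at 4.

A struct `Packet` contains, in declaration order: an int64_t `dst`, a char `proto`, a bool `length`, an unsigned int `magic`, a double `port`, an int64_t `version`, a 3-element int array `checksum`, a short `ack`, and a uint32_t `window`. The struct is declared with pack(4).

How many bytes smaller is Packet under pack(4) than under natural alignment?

natural layout:
  @0: dst [8B, align 8] → 8
  @8: proto [1B, align 1] → 9
  @9: length [1B, align 1] → 10
  +2 pad (align 4)
  @12: magic [4B, align 4] → 16
  @16: port [8B, align 8] → 24
  @24: version [8B, align 8] → 32
  @32: checksum [12B, align 4] → 44
  @44: ack [2B, align 2] → 46
  +2 pad (align 4)
  @48: window [4B, align 4] → 52
  +4 tail pad (align 8)
  size 56, align 8
packed(4) layout:
  @0: dst [8B, align 4] → 8
  @8: proto [1B, align 1] → 9
  @9: length [1B, align 1] → 10
  +2 pad (align 4)
  @12: magic [4B, align 4] → 16
  @16: port [8B, align 4] → 24
  @24: version [8B, align 4] → 32
  @32: checksum [12B, align 4] → 44
  @44: ack [2B, align 2] → 46
  +2 pad (align 4)
  @48: window [4B, align 4] → 52
  size 52, align 4
56 − 52 = 4

4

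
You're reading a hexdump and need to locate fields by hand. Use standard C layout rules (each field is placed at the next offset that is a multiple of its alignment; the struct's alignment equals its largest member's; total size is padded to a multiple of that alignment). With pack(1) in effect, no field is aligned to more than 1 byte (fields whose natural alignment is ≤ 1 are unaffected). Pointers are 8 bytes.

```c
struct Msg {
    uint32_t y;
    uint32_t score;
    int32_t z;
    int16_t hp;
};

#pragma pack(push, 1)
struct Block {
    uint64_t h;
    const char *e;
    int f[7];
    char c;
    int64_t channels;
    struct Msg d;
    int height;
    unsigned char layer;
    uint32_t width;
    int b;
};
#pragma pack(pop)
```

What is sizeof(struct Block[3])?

246

Msg: y at 0 (size 4, align 4) → ends 4; score at 4 (size 4, align 4) → ends 8; z at 8 (size 4, align 4) → ends 12; hp at 12 (size 2, align 2) → ends 14; tail pad 2 to reach multiple of 4; total 16 bytes, alignment 4
h at 0 (size 8, align 1) → ends 8
e at 8 (size 8, align 1) → ends 16
f at 16 (size 28, align 1) → ends 44
c at 44 (size 1, align 1) → ends 45
channels at 45 (size 8, align 1) → ends 53
d at 53 (size 16, align 1) → ends 69
height at 69 (size 4, align 1) → ends 73
layer at 73 (size 1, align 1) → ends 74
width at 74 (size 4, align 1) → ends 78
b at 78 (size 4, align 1) → ends 82
total 82 bytes, alignment 1
array of 3: 3 × 82 = 246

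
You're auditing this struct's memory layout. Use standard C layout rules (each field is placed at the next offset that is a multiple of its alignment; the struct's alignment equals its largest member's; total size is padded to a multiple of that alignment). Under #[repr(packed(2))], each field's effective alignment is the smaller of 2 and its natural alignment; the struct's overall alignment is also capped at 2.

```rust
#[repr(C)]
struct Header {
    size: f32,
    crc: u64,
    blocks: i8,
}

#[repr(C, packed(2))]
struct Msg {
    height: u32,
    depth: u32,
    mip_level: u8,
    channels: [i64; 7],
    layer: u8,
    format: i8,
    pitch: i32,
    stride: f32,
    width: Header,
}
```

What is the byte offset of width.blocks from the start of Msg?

92

Header: size at 0 (size 4, align 4) → ends 4; pad 4 to align 8 for crc; crc at 8 (size 8, align 8) → ends 16; blocks at 16 (size 1, align 1) → ends 17; tail pad 7 to reach multiple of 8; total 24 bytes, alignment 8
height at 0 (size 4, align 2) → ends 4
depth at 4 (size 4, align 2) → ends 8
mip_level at 8 (size 1, align 1) → ends 9
pad 1 to align 2 for channels
channels at 10 (size 56, align 2) → ends 66
layer at 66 (size 1, align 1) → ends 67
format at 67 (size 1, align 1) → ends 68
pitch at 68 (size 4, align 2) → ends 72
stride at 72 (size 4, align 2) → ends 76
width at 76 (size 24, align 2) → ends 100
within Header: blocks at 16
76 + 16 = 92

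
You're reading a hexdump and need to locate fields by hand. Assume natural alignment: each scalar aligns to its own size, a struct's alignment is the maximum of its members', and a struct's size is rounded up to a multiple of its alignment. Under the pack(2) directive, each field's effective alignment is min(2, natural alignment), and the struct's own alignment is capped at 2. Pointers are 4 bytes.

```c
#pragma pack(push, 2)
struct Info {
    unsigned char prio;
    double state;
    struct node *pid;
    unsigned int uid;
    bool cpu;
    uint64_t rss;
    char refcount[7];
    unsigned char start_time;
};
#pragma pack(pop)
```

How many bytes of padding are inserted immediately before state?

1

prio at 0 (size 1, align 1) → ends 1
pad 1 to align 2 for state
state at 2 (size 8, align 2) → ends 10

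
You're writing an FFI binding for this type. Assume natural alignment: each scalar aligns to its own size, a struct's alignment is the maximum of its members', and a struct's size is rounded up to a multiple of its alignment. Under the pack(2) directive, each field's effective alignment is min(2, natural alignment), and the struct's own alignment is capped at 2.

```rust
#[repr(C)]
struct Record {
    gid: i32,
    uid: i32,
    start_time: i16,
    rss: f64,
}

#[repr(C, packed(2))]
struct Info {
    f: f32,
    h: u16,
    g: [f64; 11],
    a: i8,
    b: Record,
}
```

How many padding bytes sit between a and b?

1

Record: gid at 0 (size 4, align 4) → ends 4; uid at 4 (size 4, align 4) → ends 8; start_time at 8 (size 2, align 2) → ends 10; pad 6 to align 8 for rss; rss at 16 (size 8, align 8) → ends 24; total 24 bytes, alignment 8
f at 0 (size 4, align 2) → ends 4
h at 4 (size 2, align 2) → ends 6
g at 6 (size 88, align 2) → ends 94
a at 94 (size 1, align 1) → ends 95
pad 1 to align 2 for b
b at 96 (size 24, align 2) → ends 120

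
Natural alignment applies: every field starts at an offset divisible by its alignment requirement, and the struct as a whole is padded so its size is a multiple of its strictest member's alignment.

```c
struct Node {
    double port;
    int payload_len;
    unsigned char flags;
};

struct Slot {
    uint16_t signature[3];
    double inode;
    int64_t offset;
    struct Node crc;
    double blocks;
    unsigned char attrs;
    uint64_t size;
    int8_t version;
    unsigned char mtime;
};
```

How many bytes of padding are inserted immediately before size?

7

Node: port at 0 (size 8, align 8) → ends 8; payload_len at 8 (size 4, align 4) → ends 12; flags at 12 (size 1, align 1) → ends 13; tail pad 3 to reach multiple of 8; total 16 bytes, alignment 8
signature at 0 (size 6, align 2) → ends 6
pad 2 to align 8 for inode
inode at 8 (size 8, align 8) → ends 16
offset at 16 (size 8, align 8) → ends 24
crc at 24 (size 16, align 8) → ends 40
blocks at 40 (size 8, align 8) → ends 48
attrs at 48 (size 1, align 1) → ends 49
pad 7 to align 8 for size
size at 56 (size 8, align 8) → ends 64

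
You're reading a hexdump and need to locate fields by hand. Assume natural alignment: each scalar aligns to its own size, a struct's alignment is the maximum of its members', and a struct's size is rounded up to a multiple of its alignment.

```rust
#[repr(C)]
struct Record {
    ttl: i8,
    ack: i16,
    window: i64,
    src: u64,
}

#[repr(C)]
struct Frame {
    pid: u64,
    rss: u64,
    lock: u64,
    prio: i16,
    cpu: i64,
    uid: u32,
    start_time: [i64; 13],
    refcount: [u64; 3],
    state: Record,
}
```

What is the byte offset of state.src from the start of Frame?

192

Record: ttl at 0 (size 1, align 1) → ends 1; pad 1 to align 2 for ack; ack at 2 (size 2, align 2) → ends 4; pad 4 to align 8 for window; window at 8 (size 8, align 8) → ends 16; src at 16 (size 8, align 8) → ends 24; total 24 bytes, alignment 8
pid at 0 (size 8, align 8) → ends 8
rss at 8 (size 8, align 8) → ends 16
lock at 16 (size 8, align 8) → ends 24
prio at 24 (size 2, align 2) → ends 26
pad 6 to align 8 for cpu
cpu at 32 (size 8, align 8) → ends 40
uid at 40 (size 4, align 4) → ends 44
pad 4 to align 8 for start_time
start_time at 48 (size 104, align 8) → ends 152
refcount at 152 (size 24, align 8) → ends 176
state at 176 (size 24, align 8) → ends 200
within Record: src at 16
176 + 16 = 192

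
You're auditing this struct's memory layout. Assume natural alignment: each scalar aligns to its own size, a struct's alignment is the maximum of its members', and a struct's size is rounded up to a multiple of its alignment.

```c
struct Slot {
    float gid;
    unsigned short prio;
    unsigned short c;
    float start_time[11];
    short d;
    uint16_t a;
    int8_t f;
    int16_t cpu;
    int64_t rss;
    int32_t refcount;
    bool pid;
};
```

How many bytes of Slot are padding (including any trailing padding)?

8

gid at 0 (size 4, align 4) → ends 4
prio at 4 (size 2, align 2) → ends 6
c at 6 (size 2, align 2) → ends 8
start_time at 8 (size 44, align 4) → ends 52
d at 52 (size 2, align 2) → ends 54
a at 54 (size 2, align 2) → ends 56
f at 56 (size 1, align 1) → ends 57
pad 1 to align 2 for cpu
cpu at 58 (size 2, align 2) → ends 60
pad 4 to align 8 for rss
rss at 64 (size 8, align 8) → ends 72
refcount at 72 (size 4, align 4) → ends 76
pid at 76 (size 1, align 1) → ends 77
tail pad 3 to reach multiple of 8
total 80 bytes, alignment 8
data bytes 72, size 80 → padding 8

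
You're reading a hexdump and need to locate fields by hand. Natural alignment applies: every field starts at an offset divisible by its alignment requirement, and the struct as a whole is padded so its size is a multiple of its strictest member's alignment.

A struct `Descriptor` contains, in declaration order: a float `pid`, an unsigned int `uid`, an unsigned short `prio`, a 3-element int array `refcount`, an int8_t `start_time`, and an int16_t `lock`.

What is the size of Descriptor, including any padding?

0..4  pid  (4B, 4-aligned)
4..8  uid  (4B, 4-aligned)
8..10  prio  (2B, 2-aligned)
10..12  -- padding (2B)
12..24  refcount  (12B, 4-aligned)
24..25  start_time  (1B, 1-aligned)
25..26  -- padding (1B)
26..28  lock  (2B, 2-aligned)
sizeof = 28, alignof = 4

28 bytes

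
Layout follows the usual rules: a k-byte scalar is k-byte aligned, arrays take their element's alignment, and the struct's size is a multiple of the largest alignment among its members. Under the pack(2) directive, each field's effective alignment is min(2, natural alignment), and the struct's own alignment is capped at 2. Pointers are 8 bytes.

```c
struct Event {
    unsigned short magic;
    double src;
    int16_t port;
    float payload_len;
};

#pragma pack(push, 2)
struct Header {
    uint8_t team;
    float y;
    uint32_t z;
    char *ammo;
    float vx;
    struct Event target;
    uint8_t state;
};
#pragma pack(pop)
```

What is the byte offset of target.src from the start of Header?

30

Event: 0..2  magic  (2B, 2-aligned); 2..8  -- padding (6B); 8..16  src  (8B, 8-aligned); 16..18  port  (2B, 2-aligned); 18..20  -- padding (2B); 20..24  payload_len  (4B, 4-aligned); sizeof = 24, alignof = 8
0..1  team  (1B, 1-aligned)
1..2  -- padding (1B)
2..6  y  (4B, 2-aligned)
6..10  z  (4B, 2-aligned)
10..18  ammo  (8B, 2-aligned)
18..22  vx  (4B, 2-aligned)
22..46  target  (24B, 2-aligned)
within Event: src at 8
22 + 8 = 30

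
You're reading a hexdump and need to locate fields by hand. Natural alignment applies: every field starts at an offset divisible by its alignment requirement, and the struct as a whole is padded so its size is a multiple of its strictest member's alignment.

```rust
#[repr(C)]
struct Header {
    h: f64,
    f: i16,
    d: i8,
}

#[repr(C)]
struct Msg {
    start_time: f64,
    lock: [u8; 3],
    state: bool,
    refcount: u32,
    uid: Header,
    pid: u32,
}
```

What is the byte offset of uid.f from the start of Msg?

24

Header: 0..8  h  (8B, 8-aligned); 8..10  f  (2B, 2-aligned); 10..11  d  (1B, 1-aligned); 11..16  -- tail padding (5B); sizeof = 16, alignof = 8
0..8  start_time  (8B, 8-aligned)
8..11  lock  (3B, 1-aligned)
11..12  state  (1B, 1-aligned)
12..16  refcount  (4B, 4-aligned)
16..32  uid  (16B, 8-aligned)
within Header: f at 8
16 + 8 = 24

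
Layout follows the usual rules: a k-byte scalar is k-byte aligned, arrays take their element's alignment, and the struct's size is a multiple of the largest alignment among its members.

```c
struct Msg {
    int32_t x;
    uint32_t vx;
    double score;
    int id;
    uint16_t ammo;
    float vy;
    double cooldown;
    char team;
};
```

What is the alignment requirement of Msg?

8

member alignments: x=4, vx=4, score=8, id=4, ammo=2, vy=4, cooldown=8, team=1
max = 8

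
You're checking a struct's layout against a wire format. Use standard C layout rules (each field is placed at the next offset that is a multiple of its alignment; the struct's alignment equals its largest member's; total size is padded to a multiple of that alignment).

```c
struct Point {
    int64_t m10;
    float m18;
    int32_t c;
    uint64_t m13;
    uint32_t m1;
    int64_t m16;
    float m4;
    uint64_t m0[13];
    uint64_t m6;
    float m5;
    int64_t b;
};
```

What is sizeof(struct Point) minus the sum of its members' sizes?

12

0..8  m10  (8B, 8-aligned)
8..12  m18  (4B, 4-aligned)
12..16  c  (4B, 4-aligned)
16..24  m13  (8B, 8-aligned)
24..28  m1  (4B, 4-aligned)
28..32  -- padding (4B)
32..40  m16  (8B, 8-aligned)
40..44  m4  (4B, 4-aligned)
44..48  -- padding (4B)
48..152  m0  (104B, 8-aligned)
152..160  m6  (8B, 8-aligned)
160..164  m5  (4B, 4-aligned)
164..168  -- padding (4B)
168..176  b  (8B, 8-aligned)
sizeof = 176, alignof = 8
data bytes 164, size 176 → padding 12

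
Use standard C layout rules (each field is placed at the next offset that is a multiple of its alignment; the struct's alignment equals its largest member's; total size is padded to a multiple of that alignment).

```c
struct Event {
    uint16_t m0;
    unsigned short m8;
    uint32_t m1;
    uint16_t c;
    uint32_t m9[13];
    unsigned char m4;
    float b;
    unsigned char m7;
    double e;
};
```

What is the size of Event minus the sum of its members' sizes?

12

m0 at 0 (size 2, align 2) → ends 2
m8 at 2 (size 2, align 2) → ends 4
m1 at 4 (size 4, align 4) → ends 8
c at 8 (size 2, align 2) → ends 10
pad 2 to align 4 for m9
m9 at 12 (size 52, align 4) → ends 64
m4 at 64 (size 1, align 1) → ends 65
pad 3 to align 4 for b
b at 68 (size 4, align 4) → ends 72
m7 at 72 (size 1, align 1) → ends 73
pad 7 to align 8 for e
e at 80 (size 8, align 8) → ends 88
total 88 bytes, alignment 8
data bytes 76, size 88 → padding 12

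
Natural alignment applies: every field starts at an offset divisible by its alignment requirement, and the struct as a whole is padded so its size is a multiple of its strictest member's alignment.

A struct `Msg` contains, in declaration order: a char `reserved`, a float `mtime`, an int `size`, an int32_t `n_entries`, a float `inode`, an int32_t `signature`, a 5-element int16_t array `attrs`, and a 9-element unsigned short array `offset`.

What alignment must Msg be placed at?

4

member alignments: reserved=1, mtime=4, size=4, n_entries=4, inode=4, signature=4, attrs=2, offset=2
max = 4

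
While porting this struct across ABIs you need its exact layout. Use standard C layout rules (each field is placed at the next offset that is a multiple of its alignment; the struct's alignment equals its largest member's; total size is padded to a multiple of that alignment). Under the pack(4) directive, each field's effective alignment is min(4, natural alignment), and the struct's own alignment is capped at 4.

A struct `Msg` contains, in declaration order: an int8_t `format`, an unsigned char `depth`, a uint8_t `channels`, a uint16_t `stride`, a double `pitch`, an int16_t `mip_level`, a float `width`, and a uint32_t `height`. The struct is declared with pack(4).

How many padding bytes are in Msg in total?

5

0..1  format  (1B, 1-aligned)
1..2  depth  (1B, 1-aligned)
2..3  channels  (1B, 1-aligned)
3..4  -- padding (1B)
4..6  stride  (2B, 2-aligned)
6..8  -- padding (2B)
8..16  pitch  (8B, 4-aligned)
16..18  mip_level  (2B, 2-aligned)
18..20  -- padding (2B)
20..24  width  (4B, 4-aligned)
24..28  height  (4B, 4-aligned)
sizeof = 28, alignof = 4
data bytes 23, size 28 → padding 5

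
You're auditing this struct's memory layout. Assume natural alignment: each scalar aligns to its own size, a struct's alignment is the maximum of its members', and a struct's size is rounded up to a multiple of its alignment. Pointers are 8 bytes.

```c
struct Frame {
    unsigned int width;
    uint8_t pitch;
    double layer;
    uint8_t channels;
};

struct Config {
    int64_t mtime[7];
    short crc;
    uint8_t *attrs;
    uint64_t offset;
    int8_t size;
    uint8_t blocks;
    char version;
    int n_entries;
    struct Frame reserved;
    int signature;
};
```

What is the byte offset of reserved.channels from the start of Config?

104

Frame: width at 0 (size 4, align 4) → ends 4; pitch at 4 (size 1, align 1) → ends 5; pad 3 to align 8 for layer; layer at 8 (size 8, align 8) → ends 16; channels at 16 (size 1, align 1) → ends 17; tail pad 7 to reach multiple of 8; total 24 bytes, alignment 8
mtime at 0 (size 56, align 8) → ends 56
crc at 56 (size 2, align 2) → ends 58
pad 6 to align 8 for attrs
attrs at 64 (size 8, align 8) → ends 72
offset at 72 (size 8, align 8) → ends 80
size at 80 (size 1, align 1) → ends 81
blocks at 81 (size 1, align 1) → ends 82
version at 82 (size 1, align 1) → ends 83
pad 1 to align 4 for n_entries
n_entries at 84 (size 4, align 4) → ends 88
reserved at 88 (size 24, align 8) → ends 112
within Frame: channels at 16
88 + 16 = 104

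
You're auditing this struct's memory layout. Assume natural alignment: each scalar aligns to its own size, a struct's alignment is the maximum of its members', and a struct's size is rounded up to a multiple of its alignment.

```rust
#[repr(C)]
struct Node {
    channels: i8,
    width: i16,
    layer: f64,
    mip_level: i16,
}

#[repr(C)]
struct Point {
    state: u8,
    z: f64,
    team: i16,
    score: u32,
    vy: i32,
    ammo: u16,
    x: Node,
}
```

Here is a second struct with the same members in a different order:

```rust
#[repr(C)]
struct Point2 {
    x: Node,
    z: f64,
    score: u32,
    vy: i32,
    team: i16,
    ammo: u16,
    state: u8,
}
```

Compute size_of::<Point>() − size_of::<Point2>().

Node: channels at 0 (size 1, align 1) → ends 1; pad 1 to align 2 for width; width at 2 (size 2, align 2) → ends 4; pad 4 to align 8 for layer; layer at 8 (size 8, align 8) → ends 16; mip_level at 16 (size 2, align 2) → ends 18; tail pad 6 to reach multiple of 8; total 24 bytes, alignment 8
state at 0 (size 1, align 1) → ends 1
pad 7 to align 8 for z
z at 8 (size 8, align 8) → ends 16
team at 16 (size 2, align 2) → ends 18
pad 2 to align 4 for score
score at 20 (size 4, align 4) → ends 24
vy at 24 (size 4, align 4) → ends 28
ammo at 28 (size 2, align 2) → ends 30
pad 2 to align 8 for x
x at 32 (size 24, align 8) → ends 56
total 56 bytes, alignment 8
— Point2 —
x at 0 (size 24, align 8) → ends 24
z at 24 (size 8, align 8) → ends 32
score at 32 (size 4, align 4) → ends 36
vy at 36 (size 4, align 4) → ends 40
team at 40 (size 2, align 2) → ends 42
ammo at 42 (size 2, align 2) → ends 44
state at 44 (size 1, align 1) → ends 45
tail pad 3 to reach multiple of 8
total 48 bytes, alignment 8
56 − 48 = 8

8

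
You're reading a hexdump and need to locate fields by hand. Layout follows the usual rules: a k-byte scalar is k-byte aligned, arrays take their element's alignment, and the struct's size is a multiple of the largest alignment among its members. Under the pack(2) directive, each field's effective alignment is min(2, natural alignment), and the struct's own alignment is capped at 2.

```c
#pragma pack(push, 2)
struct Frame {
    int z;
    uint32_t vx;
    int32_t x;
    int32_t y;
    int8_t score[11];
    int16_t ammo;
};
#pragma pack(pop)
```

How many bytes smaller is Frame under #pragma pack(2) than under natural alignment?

natural layout:
  0..4  z  (4B, 4-aligned)
  4..8  vx  (4B, 4-aligned)
  8..12  x  (4B, 4-aligned)
  12..16  y  (4B, 4-aligned)
  16..27  score  (11B, 1-aligned)
  27..28  -- padding (1B)
  28..30  ammo  (2B, 2-aligned)
  30..32  -- tail padding (2B)
  sizeof = 32, alignof = 4
packed(2) layout:
  0..4  z  (4B, 2-aligned)
  4..8  vx  (4B, 2-aligned)
  8..12  x  (4B, 2-aligned)
  12..16  y  (4B, 2-aligned)
  16..27  score  (11B, 1-aligned)
  27..28  -- padding (1B)
  28..30  ammo  (2B, 2-aligned)
  sizeof = 30, alignof = 2
32 − 30 = 2

2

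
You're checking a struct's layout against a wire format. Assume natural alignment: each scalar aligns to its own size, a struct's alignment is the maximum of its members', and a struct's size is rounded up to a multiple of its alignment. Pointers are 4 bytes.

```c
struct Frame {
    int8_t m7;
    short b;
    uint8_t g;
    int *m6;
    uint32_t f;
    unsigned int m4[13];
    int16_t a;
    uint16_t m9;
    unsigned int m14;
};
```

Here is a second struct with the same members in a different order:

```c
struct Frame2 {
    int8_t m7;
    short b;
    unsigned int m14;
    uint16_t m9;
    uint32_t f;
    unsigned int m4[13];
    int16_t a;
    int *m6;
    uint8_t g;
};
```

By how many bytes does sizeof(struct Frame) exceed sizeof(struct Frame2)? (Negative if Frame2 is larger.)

-4

0..1  m7  (1B, 1-aligned)
1..2  -- padding (1B)
2..4  b  (2B, 2-aligned)
4..5  g  (1B, 1-aligned)
5..8  -- padding (3B)
8..12  m6  (4B, 4-aligned)
12..16  f  (4B, 4-aligned)
16..68  m4  (52B, 4-aligned)
68..70  a  (2B, 2-aligned)
70..72  m9  (2B, 2-aligned)
72..76  m14  (4B, 4-aligned)
sizeof = 76, alignof = 4
— Frame2 —
0..1  m7  (1B, 1-aligned)
1..2  -- padding (1B)
2..4  b  (2B, 2-aligned)
4..8  m14  (4B, 4-aligned)
8..10  m9  (2B, 2-aligned)
10..12  -- padding (2B)
12..16  f  (4B, 4-aligned)
16..68  m4  (52B, 4-aligned)
68..70  a  (2B, 2-aligned)
70..72  -- padding (2B)
72..76  m6  (4B, 4-aligned)
76..77  g  (1B, 1-aligned)
77..80  -- tail padding (3B)
sizeof = 80, alignof = 4
76 − 80 = -4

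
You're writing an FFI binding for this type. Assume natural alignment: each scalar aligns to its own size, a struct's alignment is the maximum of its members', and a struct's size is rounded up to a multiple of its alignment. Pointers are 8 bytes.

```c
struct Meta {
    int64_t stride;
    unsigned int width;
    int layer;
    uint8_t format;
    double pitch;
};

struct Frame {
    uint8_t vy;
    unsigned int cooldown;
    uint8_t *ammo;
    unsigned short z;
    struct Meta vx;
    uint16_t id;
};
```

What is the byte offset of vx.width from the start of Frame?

32

Meta: stride at 0 (size 8, align 8) → ends 8; width at 8 (size 4, align 4) → ends 12; layer at 12 (size 4, align 4) → ends 16; format at 16 (size 1, align 1) → ends 17; pad 7 to align 8 for pitch; pitch at 24 (size 8, align 8) → ends 32; total 32 bytes, alignment 8
vy at 0 (size 1, align 1) → ends 1
pad 3 to align 4 for cooldown
cooldown at 4 (size 4, align 4) → ends 8
ammo at 8 (size 8, align 8) → ends 16
z at 16 (size 2, align 2) → ends 18
pad 6 to align 8 for vx
vx at 24 (size 32, align 8) → ends 56
within Meta: width at 8
24 + 8 = 32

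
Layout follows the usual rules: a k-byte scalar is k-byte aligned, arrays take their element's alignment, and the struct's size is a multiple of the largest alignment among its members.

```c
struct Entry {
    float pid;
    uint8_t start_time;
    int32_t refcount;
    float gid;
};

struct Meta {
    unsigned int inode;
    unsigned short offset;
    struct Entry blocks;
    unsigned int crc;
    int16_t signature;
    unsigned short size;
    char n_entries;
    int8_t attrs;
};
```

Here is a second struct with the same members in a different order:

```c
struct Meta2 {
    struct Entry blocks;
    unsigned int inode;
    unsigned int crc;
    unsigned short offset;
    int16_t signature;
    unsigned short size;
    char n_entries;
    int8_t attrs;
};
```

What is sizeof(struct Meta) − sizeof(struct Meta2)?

4

Entry: pid at 0 (size 4, align 4) → ends 4; start_time at 4 (size 1, align 1) → ends 5; pad 3 to align 4 for refcount; refcount at 8 (size 4, align 4) → ends 12; gid at 12 (size 4, align 4) → ends 16; total 16 bytes, alignment 4
inode at 0 (size 4, align 4) → ends 4
offset at 4 (size 2, align 2) → ends 6
pad 2 to align 4 for blocks
blocks at 8 (size 16, align 4) → ends 24
crc at 24 (size 4, align 4) → ends 28
signature at 28 (size 2, align 2) → ends 30
size at 30 (size 2, align 2) → ends 32
n_entries at 32 (size 1, align 1) → ends 33
attrs at 33 (size 1, align 1) → ends 34
tail pad 2 to reach multiple of 4
total 36 bytes, alignment 4
— Meta2 —
blocks at 0 (size 16, align 4) → ends 16
inode at 16 (size 4, align 4) → ends 20
crc at 20 (size 4, align 4) → ends 24
offset at 24 (size 2, align 2) → ends 26
signature at 26 (size 2, align 2) → ends 28
size at 28 (size 2, align 2) → ends 30
n_entries at 30 (size 1, align 1) → ends 31
attrs at 31 (size 1, align 1) → ends 32
total 32 bytes, alignment 4
36 − 32 = 4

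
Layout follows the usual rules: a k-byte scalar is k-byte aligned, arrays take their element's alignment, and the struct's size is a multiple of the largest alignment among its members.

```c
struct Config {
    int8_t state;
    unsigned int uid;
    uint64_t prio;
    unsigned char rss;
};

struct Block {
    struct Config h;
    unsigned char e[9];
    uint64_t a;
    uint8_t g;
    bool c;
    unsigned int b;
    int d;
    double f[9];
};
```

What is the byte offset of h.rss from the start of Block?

16

Config: state at 0 (size 1, align 1) → ends 1; pad 3 to align 4 for uid; uid at 4 (size 4, align 4) → ends 8; prio at 8 (size 8, align 8) → ends 16; rss at 16 (size 1, align 1) → ends 17; tail pad 7 to reach multiple of 8; total 24 bytes, alignment 8
h at 0 (size 24, align 8) → ends 24
within Config: rss at 16
0 + 16 = 16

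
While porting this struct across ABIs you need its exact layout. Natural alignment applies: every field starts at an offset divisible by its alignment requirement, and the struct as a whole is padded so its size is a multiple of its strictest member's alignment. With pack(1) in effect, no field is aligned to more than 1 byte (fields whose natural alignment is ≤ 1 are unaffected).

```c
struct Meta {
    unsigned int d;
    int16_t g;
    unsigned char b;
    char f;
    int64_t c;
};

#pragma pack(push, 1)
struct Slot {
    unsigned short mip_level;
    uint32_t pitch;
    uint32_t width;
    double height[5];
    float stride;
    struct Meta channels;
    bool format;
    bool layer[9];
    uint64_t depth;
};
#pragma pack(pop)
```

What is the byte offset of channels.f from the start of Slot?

Meta: 0..4  d  (4B, 4-aligned); 4..6  g  (2B, 2-aligned); 6..7  b  (1B, 1-aligned); 7..8  f  (1B, 1-aligned); 8..16  c  (8B, 8-aligned); sizeof = 16, alignof = 8
0..2  mip_level  (2B, 1-aligned)
2..6  pitch  (4B, 1-aligned)
6..10  width  (4B, 1-aligned)
10..50  height  (40B, 1-aligned)
50..54  stride  (4B, 1-aligned)
54..70  channels  (16B, 1-aligned)
within Meta: f at 7
54 + 7 = 61

61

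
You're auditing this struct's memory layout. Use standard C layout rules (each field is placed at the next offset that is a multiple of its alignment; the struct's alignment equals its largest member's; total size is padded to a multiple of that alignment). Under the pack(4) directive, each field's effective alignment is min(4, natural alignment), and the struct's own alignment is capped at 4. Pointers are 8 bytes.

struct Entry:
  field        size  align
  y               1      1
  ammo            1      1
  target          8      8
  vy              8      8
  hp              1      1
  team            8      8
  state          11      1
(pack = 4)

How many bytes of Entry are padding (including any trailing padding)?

6

@0: y [1B, align 1] → 1
@1: ammo [1B, align 1] → 2
+2 pad (align 4)
@4: target [8B, align 4] → 12
@12: vy [8B, align 4] → 20
@20: hp [1B, align 1] → 21
+3 pad (align 4)
@24: team [8B, align 4] → 32
@32: state [11B, align 1] → 43
+1 tail pad (align 4)
size 44, align 4
data bytes 38, size 44 → padding 6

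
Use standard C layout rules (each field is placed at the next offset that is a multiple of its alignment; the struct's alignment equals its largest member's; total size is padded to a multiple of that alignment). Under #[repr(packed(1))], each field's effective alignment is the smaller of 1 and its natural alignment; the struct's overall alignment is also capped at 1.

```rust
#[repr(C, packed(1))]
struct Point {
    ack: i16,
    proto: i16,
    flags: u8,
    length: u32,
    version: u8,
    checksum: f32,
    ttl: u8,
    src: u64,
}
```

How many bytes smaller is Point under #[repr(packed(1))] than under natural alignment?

natural layout:
  ack at 0 (size 2, align 2) → ends 2
  proto at 2 (size 2, align 2) → ends 4
  flags at 4 (size 1, align 1) → ends 5
  pad 3 to align 4 for length
  length at 8 (size 4, align 4) → ends 12
  version at 12 (size 1, align 1) → ends 13
  pad 3 to align 4 for checksum
  checksum at 16 (size 4, align 4) → ends 20
  ttl at 20 (size 1, align 1) → ends 21
  pad 3 to align 8 for src
  src at 24 (size 8, align 8) → ends 32
  total 32 bytes, alignment 8
packed(1) layout:
  ack at 0 (size 2, align 1) → ends 2
  proto at 2 (size 2, align 1) → ends 4
  flags at 4 (size 1, align 1) → ends 5
  length at 5 (size 4, align 1) → ends 9
  version at 9 (size 1, align 1) → ends 10
  checksum at 10 (size 4, align 1) → ends 14
  ttl at 14 (size 1, align 1) → ends 15
  src at 15 (size 8, align 1) → ends 23
  total 23 bytes, alignment 1
32 − 23 = 9

9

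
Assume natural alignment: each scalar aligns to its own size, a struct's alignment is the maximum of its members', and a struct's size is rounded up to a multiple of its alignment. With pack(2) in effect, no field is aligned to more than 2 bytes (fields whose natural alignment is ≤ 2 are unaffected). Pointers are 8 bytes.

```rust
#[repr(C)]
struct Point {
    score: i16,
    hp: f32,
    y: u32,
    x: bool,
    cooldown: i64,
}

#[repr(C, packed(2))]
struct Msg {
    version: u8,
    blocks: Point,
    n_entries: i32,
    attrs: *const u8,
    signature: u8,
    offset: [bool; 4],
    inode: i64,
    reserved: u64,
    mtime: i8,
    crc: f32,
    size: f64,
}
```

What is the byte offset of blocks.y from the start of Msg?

Point: score at 0 (size 2, align 2) → ends 2; pad 2 to align 4 for hp; hp at 4 (size 4, align 4) → ends 8; y at 8 (size 4, align 4) → ends 12; x at 12 (size 1, align 1) → ends 13; pad 3 to align 8 for cooldown; cooldown at 16 (size 8, align 8) → ends 24; total 24 bytes, alignment 8
version at 0 (size 1, align 1) → ends 1
pad 1 to align 2 for blocks
blocks at 2 (size 24, align 2) → ends 26
within Point: y at 8
2 + 8 = 10

10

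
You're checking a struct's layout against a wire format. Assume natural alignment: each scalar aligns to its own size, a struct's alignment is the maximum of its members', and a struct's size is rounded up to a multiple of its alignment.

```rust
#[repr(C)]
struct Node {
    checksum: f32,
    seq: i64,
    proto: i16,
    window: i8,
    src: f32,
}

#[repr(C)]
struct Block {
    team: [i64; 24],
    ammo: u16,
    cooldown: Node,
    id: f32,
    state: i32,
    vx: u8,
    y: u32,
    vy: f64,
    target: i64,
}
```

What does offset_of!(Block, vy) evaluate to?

Node: 0..4  checksum  (4B, 4-aligned); 4..8  -- padding (4B); 8..16  seq  (8B, 8-aligned); 16..18  proto  (2B, 2-aligned); 18..19  window  (1B, 1-aligned); 19..20  -- padding (1B); 20..24  src  (4B, 4-aligned); sizeof = 24, alignof = 8
0..192  team  (192B, 8-aligned)
192..194  ammo  (2B, 2-aligned)
194..200  -- padding (6B)
200..224  cooldown  (24B, 8-aligned)
224..228  id  (4B, 4-aligned)
228..232  state  (4B, 4-aligned)
232..233  vx  (1B, 1-aligned)
233..236  -- padding (3B)
236..240  y  (4B, 4-aligned)
240..248  vy  (8B, 8-aligned)

240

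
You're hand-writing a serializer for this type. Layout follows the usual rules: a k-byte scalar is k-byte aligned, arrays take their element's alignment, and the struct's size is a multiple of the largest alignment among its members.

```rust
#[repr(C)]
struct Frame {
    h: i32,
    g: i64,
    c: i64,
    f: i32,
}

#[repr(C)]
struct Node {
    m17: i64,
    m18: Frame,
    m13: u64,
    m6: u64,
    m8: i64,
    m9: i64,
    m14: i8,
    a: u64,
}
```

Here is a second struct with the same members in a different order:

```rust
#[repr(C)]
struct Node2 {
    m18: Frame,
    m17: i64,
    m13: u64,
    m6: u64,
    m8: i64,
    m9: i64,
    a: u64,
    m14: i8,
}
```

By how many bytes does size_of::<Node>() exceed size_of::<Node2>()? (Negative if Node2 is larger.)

0

Frame: 0..4  h  (4B, 4-aligned); 4..8  -- padding (4B); 8..16  g  (8B, 8-aligned); 16..24  c  (8B, 8-aligned); 24..28  f  (4B, 4-aligned); 28..32  -- tail padding (4B); sizeof = 32, alignof = 8
0..8  m17  (8B, 8-aligned)
8..40  m18  (32B, 8-aligned)
40..48  m13  (8B, 8-aligned)
48..56  m6  (8B, 8-aligned)
56..64  m8  (8B, 8-aligned)
64..72  m9  (8B, 8-aligned)
72..73  m14  (1B, 1-aligned)
73..80  -- padding (7B)
80..88  a  (8B, 8-aligned)
sizeof = 88, alignof = 8
— Node2 —
0..32  m18  (32B, 8-aligned)
32..40  m17  (8B, 8-aligned)
40..48  m13  (8B, 8-aligned)
48..56  m6  (8B, 8-aligned)
56..64  m8  (8B, 8-aligned)
64..72  m9  (8B, 8-aligned)
72..80  a  (8B, 8-aligned)
80..81  m14  (1B, 1-aligned)
81..88  -- tail padding (7B)
sizeof = 88, alignof = 8
88 − 88 = 0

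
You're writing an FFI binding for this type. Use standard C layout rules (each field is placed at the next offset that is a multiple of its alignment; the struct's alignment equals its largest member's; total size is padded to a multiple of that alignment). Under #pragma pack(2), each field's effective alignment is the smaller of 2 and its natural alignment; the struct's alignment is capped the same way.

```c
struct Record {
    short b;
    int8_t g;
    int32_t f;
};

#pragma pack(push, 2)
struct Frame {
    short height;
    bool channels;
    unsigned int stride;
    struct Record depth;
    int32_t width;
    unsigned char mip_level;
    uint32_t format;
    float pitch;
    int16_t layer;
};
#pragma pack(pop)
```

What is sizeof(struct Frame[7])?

Record: b at 0 (size 2, align 2) → ends 2; g at 2 (size 1, align 1) → ends 3; pad 1 to align 4 for f; f at 4 (size 4, align 4) → ends 8; total 8 bytes, alignment 4
height at 0 (size 2, align 2) → ends 2
channels at 2 (size 1, align 1) → ends 3
pad 1 to align 2 for stride
stride at 4 (size 4, align 2) → ends 8
depth at 8 (size 8, align 2) → ends 16
width at 16 (size 4, align 2) → ends 20
mip_level at 20 (size 1, align 1) → ends 21
pad 1 to align 2 for format
format at 22 (size 4, align 2) → ends 26
pitch at 26 (size 4, align 2) → ends 30
layer at 30 (size 2, align 2) → ends 32
total 32 bytes, alignment 2
array of 7: 7 × 32 = 224

224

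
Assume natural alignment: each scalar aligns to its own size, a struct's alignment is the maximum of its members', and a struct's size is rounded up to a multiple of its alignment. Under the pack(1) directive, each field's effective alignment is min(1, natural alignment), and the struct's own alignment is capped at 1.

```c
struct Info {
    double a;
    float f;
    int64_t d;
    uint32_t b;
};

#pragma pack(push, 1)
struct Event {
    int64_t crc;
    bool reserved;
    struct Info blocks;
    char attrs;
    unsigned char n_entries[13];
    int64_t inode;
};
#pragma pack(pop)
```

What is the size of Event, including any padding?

63 bytes

Info: @0: a [8B, align 8] → 8; @8: f [4B, align 4] → 12; +4 pad (align 8); @16: d [8B, align 8] → 24; @24: b [4B, align 4] → 28; +4 tail pad (align 8); size 32, align 8
@0: crc [8B, align 1] → 8
@8: reserved [1B, align 1] → 9
@9: blocks [32B, align 1] → 41
@41: attrs [1B, align 1] → 42
@42: n_entries [13B, align 1] → 55
@55: inode [8B, align 1] → 63
size 63, align 1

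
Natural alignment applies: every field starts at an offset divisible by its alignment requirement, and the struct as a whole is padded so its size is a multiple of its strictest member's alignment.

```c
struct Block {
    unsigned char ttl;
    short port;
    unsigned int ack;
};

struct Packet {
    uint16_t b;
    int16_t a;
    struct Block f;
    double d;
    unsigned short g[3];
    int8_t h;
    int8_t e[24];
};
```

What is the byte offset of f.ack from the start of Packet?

8

Block: ttl at 0 (size 1, align 1) → ends 1; pad 1 to align 2 for port; port at 2 (size 2, align 2) → ends 4; ack at 4 (size 4, align 4) → ends 8; total 8 bytes, alignment 4
b at 0 (size 2, align 2) → ends 2
a at 2 (size 2, align 2) → ends 4
f at 4 (size 8, align 4) → ends 12
within Block: ack at 4
4 + 4 = 8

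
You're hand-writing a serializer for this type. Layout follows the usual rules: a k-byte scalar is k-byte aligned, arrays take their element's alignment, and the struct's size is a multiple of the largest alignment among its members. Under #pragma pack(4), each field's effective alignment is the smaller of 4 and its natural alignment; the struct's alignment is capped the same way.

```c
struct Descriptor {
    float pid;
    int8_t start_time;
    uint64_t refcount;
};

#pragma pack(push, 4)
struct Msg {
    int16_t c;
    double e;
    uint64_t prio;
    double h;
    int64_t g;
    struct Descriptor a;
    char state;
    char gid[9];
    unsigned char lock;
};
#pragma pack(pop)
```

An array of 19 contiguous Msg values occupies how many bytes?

1216

Descriptor: pid at 0 (size 4, align 4) → ends 4; start_time at 4 (size 1, align 1) → ends 5; pad 3 to align 8 for refcount; refcount at 8 (size 8, align 8) → ends 16; total 16 bytes, alignment 8
c at 0 (size 2, align 2) → ends 2
pad 2 to align 4 for e
e at 4 (size 8, align 4) → ends 12
prio at 12 (size 8, align 4) → ends 20
h at 20 (size 8, align 4) → ends 28
g at 28 (size 8, align 4) → ends 36
a at 36 (size 16, align 4) → ends 52
state at 52 (size 1, align 1) → ends 53
gid at 53 (size 9, align 1) → ends 62
lock at 62 (size 1, align 1) → ends 63
tail pad 1 to reach multiple of 4
total 64 bytes, alignment 4
array of 19: 19 × 64 = 1216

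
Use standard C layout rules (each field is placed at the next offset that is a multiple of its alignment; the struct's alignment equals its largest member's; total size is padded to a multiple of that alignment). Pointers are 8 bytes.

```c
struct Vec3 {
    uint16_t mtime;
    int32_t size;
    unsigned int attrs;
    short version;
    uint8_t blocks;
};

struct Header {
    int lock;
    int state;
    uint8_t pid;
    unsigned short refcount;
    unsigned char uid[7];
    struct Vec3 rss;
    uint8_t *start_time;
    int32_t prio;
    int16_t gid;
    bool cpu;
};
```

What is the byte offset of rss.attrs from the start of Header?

28

Vec3: @0: mtime [2B, align 2] → 2; +2 pad (align 4); @4: size [4B, align 4] → 8; @8: attrs [4B, align 4] → 12; @12: version [2B, align 2] → 14; @14: blocks [1B, align 1] → 15; +1 tail pad (align 4); size 16, align 4
@0: lock [4B, align 4] → 4
@4: state [4B, align 4] → 8
@8: pid [1B, align 1] → 9
+1 pad (align 2)
@10: refcount [2B, align 2] → 12
@12: uid [7B, align 1] → 19
+1 pad (align 4)
@20: rss [16B, align 4] → 36
within Vec3: attrs at 8
20 + 8 = 28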